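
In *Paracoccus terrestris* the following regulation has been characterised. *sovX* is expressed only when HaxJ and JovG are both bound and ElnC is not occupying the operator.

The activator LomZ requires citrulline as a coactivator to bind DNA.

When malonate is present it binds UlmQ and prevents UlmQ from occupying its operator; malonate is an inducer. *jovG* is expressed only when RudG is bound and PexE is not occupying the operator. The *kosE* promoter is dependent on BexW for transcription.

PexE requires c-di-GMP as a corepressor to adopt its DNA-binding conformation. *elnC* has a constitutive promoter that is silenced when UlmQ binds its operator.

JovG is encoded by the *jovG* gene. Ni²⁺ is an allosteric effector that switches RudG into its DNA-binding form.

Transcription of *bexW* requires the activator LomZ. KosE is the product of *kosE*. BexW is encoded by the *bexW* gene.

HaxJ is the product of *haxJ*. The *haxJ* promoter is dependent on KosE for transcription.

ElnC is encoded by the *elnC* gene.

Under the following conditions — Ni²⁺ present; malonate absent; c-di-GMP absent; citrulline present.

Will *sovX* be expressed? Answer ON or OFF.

Citrulline is present, so LomZ is active.
No repressor is bound and LomZ is active, so *bexW* is transcribed.
So BexW is produced and active.
No repressor is bound and BexW is active, so *kosE* is transcribed.
So KosE is produced and active.
No repressor is bound and KosE is active, so *haxJ* is transcribed.
So HaxJ is produced and active.
Ni²⁺ is present, so RudG is active.
c-di-GMP is absent, so PexE is inactive.
No repressor is bound and RudG is active, so *jovG* is transcribed.
So JovG is produced and active.
Malonate is absent, so UlmQ is active.
With repressor UlmQ bound, *elnC* is not transcribed.
So ElnC is not produced.
No repressor is bound and HaxJ and JovG are active, so *sovX* is transcribed.

ON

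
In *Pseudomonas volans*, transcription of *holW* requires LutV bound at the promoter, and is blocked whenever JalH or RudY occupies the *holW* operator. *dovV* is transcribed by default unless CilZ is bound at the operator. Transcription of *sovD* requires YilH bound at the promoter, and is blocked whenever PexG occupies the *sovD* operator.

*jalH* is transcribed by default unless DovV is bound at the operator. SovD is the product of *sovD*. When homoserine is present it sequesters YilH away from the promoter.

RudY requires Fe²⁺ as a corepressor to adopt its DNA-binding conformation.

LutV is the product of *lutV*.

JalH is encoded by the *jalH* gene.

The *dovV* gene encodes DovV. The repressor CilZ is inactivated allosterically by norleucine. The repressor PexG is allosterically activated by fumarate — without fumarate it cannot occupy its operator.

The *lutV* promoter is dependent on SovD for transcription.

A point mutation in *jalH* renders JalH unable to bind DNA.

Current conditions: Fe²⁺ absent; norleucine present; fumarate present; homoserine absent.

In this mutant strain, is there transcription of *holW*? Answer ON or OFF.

JalH is non-functional in this strain, so it has no effect.
Fumarate is present, so PexG is active.
Homoserine is absent, so YilH is active.
With repressor PexG bound, *sovD* is not transcribed.
So SovD is not produced.
Required activator SovD is absent, so *lutV* is not transcribed.
So LutV is not produced.
Fe²⁺ is absent, so RudY is inactive.
Required activator LutV is absent, so *holW* is not transcribed.

OFF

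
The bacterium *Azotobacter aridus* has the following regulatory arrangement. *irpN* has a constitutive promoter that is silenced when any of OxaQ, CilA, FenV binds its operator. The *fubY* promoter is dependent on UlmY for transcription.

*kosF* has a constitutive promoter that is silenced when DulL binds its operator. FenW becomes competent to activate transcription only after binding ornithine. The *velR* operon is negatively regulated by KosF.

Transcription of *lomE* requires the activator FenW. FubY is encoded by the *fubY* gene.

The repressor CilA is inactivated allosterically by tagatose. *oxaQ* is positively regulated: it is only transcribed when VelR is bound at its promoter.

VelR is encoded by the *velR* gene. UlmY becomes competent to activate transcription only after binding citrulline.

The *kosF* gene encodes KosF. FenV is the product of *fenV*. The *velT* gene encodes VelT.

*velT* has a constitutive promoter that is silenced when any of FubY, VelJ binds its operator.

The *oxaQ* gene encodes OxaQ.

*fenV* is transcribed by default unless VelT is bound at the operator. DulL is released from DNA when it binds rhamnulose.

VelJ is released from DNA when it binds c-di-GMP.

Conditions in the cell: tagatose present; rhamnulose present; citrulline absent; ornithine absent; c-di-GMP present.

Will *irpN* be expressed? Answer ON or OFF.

ON

Rhamnulose is present, so DulL is inactive.
With no repressor bound, *kosF* is transcribed.
So KosF is produced and active.
With repressor KosF bound, *velR* is not transcribed.
So VelR is not produced.
Required activator VelR is absent, so *oxaQ* is not transcribed.
So OxaQ is not produced.
Tagatose is present, so CilA is inactive.
Citrulline is absent, so UlmY is inactive.
Required activator UlmY is absent, so *fubY* is not transcribed.
So FubY is not produced.
c-di-GMP is present, so VelJ is inactive.
With no repressor bound, *velT* is transcribed.
So VelT is produced and active.
With repressor VelT bound, *fenV* is not transcribed.
So FenV is not produced.
With no repressor bound, *irpN* is transcribed.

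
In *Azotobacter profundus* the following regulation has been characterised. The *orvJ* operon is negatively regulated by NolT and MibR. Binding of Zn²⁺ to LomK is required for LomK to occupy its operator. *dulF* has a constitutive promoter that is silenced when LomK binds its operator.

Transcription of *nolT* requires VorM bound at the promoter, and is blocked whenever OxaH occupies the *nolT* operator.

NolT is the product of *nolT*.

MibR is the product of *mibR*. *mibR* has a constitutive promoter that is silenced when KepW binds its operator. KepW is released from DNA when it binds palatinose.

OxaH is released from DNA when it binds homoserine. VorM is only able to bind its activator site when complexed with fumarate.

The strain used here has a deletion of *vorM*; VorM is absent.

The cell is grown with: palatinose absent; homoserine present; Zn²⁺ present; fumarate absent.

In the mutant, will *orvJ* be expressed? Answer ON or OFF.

ON

Homoserine is present, so OxaH is inactive.
VorM is non-functional in this strain, so it has no effect.
Required activator VorM is absent, so *nolT* is not transcribed.
So NolT is not produced.
Palatinose is absent, so KepW is active.
With repressor KepW bound, *mibR* is not transcribed.
So MibR is not produced.
With no repressor bound, *orvJ* is transcribed.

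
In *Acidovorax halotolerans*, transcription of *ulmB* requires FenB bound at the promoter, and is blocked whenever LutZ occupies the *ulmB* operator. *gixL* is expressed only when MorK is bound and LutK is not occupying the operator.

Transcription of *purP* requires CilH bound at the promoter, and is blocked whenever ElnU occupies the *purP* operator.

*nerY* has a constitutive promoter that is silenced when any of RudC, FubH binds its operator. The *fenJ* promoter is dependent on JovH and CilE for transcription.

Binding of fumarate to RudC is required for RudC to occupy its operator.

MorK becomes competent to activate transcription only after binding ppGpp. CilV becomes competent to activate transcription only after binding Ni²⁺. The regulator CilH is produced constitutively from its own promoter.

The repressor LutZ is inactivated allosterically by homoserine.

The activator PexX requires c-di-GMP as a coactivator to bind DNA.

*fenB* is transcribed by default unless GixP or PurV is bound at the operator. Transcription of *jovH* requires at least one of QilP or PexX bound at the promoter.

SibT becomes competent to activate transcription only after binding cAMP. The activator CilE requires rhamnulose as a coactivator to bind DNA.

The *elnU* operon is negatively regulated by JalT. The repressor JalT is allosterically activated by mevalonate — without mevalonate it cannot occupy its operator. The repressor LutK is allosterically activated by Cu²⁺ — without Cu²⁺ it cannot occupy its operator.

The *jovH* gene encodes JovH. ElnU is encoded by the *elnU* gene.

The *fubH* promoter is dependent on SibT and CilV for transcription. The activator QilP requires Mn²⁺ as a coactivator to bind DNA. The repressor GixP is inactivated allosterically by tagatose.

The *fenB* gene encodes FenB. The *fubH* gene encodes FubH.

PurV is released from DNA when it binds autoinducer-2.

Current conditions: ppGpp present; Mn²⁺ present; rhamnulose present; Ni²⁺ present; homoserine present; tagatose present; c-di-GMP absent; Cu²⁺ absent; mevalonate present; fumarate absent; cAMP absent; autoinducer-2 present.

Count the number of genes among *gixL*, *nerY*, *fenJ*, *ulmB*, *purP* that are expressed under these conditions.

Cu²⁺ is absent, so LutK is inactive.
ppGpp is present, so MorK is active.
No repressor is bound and MorK is active, so *gixL* is transcribed.
→ *gixL* is ON.
Fumarate is absent, so RudC is inactive.
cAMP is absent, so SibT is inactive.
Ni²⁺ is present, so CilV is active.
Required activator SibT is absent, so *fubH* is not transcribed.
So FubH is not produced.
With no repressor bound, *nerY* is transcribed.
→ *nerY* is ON.
Mn²⁺ is present, so QilP is active.
c-di-GMP is absent, so PexX is inactive.
Activator QilP is present, so *jovH* is transcribed.
So JovH is produced and active.
Rhamnulose is present, so CilE is active.
No repressor is bound and JovH and CilE are active, so *fenJ* is transcribed.
→ *fenJ* is ON.
Homoserine is present, so LutZ is inactive.
Tagatose is present, so GixP is inactive.
Autoinducer-2 is present, so PurV is inactive.
With no repressor bound, *fenB* is transcribed.
So FenB is produced and active.
No repressor is bound and FenB is active, so *ulmB* is transcribed.
→ *ulmB* is ON.
Mevalonate is present, so JalT is active.
With repressor JalT bound, *elnU* is not transcribed.
So ElnU is not produced.
CilH is produced constitutively and is active.
No repressor is bound and CilH is active, so *purP* is transcribed.
→ *purP* is ON.
5 of the 5 genes are transcribed.

5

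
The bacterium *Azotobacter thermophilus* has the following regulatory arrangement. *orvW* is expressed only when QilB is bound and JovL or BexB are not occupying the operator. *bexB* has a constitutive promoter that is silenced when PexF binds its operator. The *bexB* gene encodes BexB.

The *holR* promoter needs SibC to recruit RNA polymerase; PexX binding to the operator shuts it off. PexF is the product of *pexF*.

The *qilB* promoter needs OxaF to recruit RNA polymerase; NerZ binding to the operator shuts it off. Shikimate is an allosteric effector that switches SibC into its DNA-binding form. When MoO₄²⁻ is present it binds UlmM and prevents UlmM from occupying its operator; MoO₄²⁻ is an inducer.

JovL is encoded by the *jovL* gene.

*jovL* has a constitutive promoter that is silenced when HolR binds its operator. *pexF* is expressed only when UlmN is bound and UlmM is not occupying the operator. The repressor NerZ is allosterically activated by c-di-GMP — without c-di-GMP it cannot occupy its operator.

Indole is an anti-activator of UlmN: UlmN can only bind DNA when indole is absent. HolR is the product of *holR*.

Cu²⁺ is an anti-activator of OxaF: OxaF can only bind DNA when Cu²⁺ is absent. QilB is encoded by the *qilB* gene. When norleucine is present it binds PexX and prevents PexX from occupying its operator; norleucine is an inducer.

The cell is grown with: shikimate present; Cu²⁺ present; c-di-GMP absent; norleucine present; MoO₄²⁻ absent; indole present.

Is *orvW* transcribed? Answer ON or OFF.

OFF

Shikimate is present, so SibC is active.
Norleucine is present, so PexX is inactive.
No repressor is bound and SibC is active, so *holR* is transcribed.
So HolR is produced and active.
With repressor HolR bound, *jovL* is not transcribed.
So JovL is not produced.
MoO₄²⁻ is absent, so UlmM is active.
Indole is present, so UlmN is inactive.
With repressor UlmM bound, *pexF* is not transcribed.
So PexF is not produced.
With no repressor bound, *bexB* is transcribed.
So BexB is produced and active.
c-di-GMP is absent, so NerZ is inactive.
Cu²⁺ is present, so OxaF is inactive.
Required activator OxaF is absent, so *qilB* is not transcribed.
So QilB is not produced.
With repressor BexB bound, *orvW* is not transcribed.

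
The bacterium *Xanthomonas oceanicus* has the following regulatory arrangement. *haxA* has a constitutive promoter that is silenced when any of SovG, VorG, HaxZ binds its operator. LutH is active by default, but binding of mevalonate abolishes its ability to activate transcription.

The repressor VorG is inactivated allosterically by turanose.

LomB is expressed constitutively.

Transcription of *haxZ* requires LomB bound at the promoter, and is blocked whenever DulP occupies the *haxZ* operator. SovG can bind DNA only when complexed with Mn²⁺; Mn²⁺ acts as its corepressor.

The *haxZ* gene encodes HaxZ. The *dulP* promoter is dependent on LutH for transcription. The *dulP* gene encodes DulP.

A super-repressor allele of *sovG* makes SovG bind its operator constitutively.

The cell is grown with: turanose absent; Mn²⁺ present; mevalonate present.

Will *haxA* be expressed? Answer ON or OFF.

SovG is constitutively active in this strain.
Turanose is absent, so VorG is active.
LomB is produced constitutively and is active.
Mevalonate is present, so LutH is inactive.
Required activator LutH is absent, so *dulP* is not transcribed.
So DulP is not produced.
No repressor is bound and LomB is active, so *haxZ* is transcribed.
So HaxZ is produced and active.
With repressor SovG bound, *haxA* is not transcribed.

OFF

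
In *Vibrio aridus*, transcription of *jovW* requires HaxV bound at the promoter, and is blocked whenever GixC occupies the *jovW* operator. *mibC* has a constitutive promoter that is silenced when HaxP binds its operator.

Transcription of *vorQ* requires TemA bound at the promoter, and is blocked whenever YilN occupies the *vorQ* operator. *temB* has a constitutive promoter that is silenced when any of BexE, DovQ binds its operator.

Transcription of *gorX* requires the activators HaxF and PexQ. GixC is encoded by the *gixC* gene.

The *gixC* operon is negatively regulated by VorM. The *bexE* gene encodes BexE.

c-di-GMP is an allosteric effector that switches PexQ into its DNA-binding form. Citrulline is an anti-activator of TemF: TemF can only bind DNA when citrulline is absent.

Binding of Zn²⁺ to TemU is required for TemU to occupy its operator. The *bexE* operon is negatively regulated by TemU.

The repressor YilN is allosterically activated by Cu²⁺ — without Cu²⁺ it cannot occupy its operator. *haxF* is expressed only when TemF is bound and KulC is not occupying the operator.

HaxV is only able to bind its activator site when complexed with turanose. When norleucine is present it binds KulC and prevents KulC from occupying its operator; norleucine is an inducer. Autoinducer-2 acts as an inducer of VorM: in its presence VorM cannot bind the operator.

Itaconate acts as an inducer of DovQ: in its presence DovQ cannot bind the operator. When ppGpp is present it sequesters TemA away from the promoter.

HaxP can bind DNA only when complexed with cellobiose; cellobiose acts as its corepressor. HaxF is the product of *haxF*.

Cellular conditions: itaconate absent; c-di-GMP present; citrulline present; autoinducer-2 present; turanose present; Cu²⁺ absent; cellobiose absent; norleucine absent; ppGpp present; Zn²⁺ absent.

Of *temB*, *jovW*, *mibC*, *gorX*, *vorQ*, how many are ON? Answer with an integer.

1

Zn²⁺ is absent, so TemU is inactive.
With no repressor bound, *bexE* is transcribed.
So BexE is produced and active.
Itaconate is absent, so DovQ is active.
With repressor BexE bound, *temB* is not transcribed.
→ *temB* is OFF.
Turanose is present, so HaxV is active.
Autoinducer-2 is present, so VorM is inactive.
With no repressor bound, *gixC* is transcribed.
So GixC is produced and active.
With repressor GixC bound, *jovW* is not transcribed.
→ *jovW* is OFF.
Cellobiose is absent, so HaxP is inactive.
With no repressor bound, *mibC* is transcribed.
→ *mibC* is ON.
Norleucine is absent, so KulC is active.
Citrulline is present, so TemF is inactive.
With repressor KulC bound, *haxF* is not transcribed.
So HaxF is not produced.
c-di-GMP is present, so PexQ is active.
Required activator HaxF is absent, so *gorX* is not transcribed.
→ *gorX* is OFF.
ppGpp is present, so TemA is inactive.
Cu²⁺ is absent, so YilN is inactive.
Required activator TemA is absent, so *vorQ* is not transcribed.
→ *vorQ* is OFF.
1 of the 5 genes is transcribed.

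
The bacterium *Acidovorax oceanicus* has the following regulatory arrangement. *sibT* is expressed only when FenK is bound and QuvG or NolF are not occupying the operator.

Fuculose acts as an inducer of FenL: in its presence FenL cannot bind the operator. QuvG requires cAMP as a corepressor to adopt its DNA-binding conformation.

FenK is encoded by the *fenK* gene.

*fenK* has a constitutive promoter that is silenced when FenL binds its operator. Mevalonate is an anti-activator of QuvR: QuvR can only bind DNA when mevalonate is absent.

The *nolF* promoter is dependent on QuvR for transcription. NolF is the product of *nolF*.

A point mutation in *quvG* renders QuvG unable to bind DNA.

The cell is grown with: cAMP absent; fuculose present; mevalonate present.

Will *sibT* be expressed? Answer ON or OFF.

QuvG is non-functional in this strain, so it has no effect.
Fuculose is present, so FenL is inactive.
With no repressor bound, *fenK* is transcribed.
So FenK is produced and active.
Mevalonate is present, so QuvR is inactive.
Required activator QuvR is absent, so *nolF* is not transcribed.
So NolF is not produced.
No repressor is bound and FenK is active, so *sibT* is transcribed.

ON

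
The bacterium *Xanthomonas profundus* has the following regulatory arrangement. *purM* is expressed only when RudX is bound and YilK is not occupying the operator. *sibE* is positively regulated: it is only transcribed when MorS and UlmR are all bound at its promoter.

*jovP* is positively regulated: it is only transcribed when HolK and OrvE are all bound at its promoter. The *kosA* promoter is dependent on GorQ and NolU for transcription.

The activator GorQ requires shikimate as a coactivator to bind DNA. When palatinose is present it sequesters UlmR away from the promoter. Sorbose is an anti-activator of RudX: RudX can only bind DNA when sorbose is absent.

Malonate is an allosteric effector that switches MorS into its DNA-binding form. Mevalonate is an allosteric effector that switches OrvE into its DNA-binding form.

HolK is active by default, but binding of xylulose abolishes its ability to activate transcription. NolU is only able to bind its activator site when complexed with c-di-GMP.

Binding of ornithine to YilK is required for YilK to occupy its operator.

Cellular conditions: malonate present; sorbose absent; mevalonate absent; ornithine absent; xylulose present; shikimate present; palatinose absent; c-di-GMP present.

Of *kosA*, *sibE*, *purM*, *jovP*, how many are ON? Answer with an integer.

3

Shikimate is present, so GorQ is active.
c-di-GMP is present, so NolU is active.
No repressor is bound and GorQ and NolU are active, so *kosA* is transcribed.
→ *kosA* is ON.
Malonate is present, so MorS is active.
Palatinose is absent, so UlmR is active.
No repressor is bound and MorS and UlmR are active, so *sibE* is transcribed.
→ *sibE* is ON.
Ornithine is absent, so YilK is inactive.
Sorbose is absent, so RudX is active.
No repressor is bound and RudX is active, so *purM* is transcribed.
→ *purM* is ON.
Xylulose is present, so HolK is inactive.
Mevalonate is absent, so OrvE is inactive.
Required activator HolK is absent, so *jovP* is not transcribed.
→ *jovP* is OFF.
3 of the 4 genes are transcribed.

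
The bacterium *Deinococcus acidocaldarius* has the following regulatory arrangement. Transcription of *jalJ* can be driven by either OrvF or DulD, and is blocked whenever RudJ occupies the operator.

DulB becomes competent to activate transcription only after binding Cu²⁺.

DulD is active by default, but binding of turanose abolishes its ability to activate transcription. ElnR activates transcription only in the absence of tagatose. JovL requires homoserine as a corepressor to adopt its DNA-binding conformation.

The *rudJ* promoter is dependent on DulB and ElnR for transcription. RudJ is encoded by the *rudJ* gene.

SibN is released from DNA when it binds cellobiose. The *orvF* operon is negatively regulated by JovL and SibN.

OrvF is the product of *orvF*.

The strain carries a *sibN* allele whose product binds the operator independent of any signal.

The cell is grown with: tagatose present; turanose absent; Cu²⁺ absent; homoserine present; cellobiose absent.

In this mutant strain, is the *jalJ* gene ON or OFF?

Homoserine is present, so JovL is active.
SibN is constitutively active in this strain.
With repressor JovL bound, *orvF* is not transcribed.
So OrvF is not produced.
Turanose is absent, so DulD is active.
Cu²⁺ is absent, so DulB is inactive.
Tagatose is present, so ElnR is inactive.
Required activator DulB is absent, so *rudJ* is not transcribed.
So RudJ is not produced.
Activator DulD is present, so *jalJ* is transcribed.

ON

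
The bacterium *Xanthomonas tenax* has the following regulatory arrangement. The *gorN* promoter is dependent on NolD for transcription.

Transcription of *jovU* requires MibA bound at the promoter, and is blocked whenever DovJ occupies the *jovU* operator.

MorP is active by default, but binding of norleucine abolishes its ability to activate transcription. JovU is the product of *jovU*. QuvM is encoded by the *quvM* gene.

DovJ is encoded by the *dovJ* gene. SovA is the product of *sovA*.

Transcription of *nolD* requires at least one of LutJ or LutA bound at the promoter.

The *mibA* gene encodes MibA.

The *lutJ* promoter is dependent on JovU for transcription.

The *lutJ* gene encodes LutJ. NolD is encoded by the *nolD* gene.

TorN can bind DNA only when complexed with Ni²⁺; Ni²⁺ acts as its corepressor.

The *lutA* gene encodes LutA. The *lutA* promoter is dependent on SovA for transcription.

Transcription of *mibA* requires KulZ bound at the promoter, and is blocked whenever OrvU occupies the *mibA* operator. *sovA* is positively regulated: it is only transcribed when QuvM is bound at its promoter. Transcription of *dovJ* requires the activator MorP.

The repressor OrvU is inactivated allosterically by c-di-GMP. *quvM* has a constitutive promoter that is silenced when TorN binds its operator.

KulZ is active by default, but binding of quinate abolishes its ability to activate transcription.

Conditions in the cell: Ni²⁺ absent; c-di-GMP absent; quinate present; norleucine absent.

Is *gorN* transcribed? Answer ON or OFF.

ON

Norleucine is absent, so MorP is active.
No repressor is bound and MorP is active, so *dovJ* is transcribed.
So DovJ is produced and active.
Quinate is present, so KulZ is inactive.
c-di-GMP is absent, so OrvU is active.
With repressor OrvU bound, *mibA* is not transcribed.
So MibA is not produced.
With repressor DovJ bound, *jovU* is not transcribed.
So JovU is not produced.
Required activator JovU is absent, so *lutJ* is not transcribed.
So LutJ is not produced.
Ni²⁺ is absent, so TorN is inactive.
With no repressor bound, *quvM* is transcribed.
So QuvM is produced and active.
No repressor is bound and QuvM is active, so *sovA* is transcribed.
So SovA is produced and active.
No repressor is bound and SovA is active, so *lutA* is transcribed.
So LutA is produced and active.
Activator LutA is present, so *nolD* is transcribed.
So NolD is produced and active.
No repressor is bound and NolD is active, so *gorN* is transcribed.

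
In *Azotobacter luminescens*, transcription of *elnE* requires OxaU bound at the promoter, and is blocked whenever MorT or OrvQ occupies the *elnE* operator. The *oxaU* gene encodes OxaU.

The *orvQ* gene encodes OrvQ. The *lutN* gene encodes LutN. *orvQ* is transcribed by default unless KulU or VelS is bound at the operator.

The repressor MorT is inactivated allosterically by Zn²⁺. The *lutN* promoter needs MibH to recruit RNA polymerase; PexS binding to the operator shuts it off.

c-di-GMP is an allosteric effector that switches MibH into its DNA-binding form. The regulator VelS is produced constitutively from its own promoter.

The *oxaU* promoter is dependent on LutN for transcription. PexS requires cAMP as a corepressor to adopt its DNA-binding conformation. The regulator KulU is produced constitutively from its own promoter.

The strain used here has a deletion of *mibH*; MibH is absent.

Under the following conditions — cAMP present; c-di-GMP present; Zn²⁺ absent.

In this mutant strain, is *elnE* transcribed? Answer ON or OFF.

Zn²⁺ is absent, so MorT is active.
cAMP is present, so PexS is active.
MibH is non-functional in this strain, so it has no effect.
With repressor PexS bound, *lutN* is not transcribed.
So LutN is not produced.
Required activator LutN is absent, so *oxaU* is not transcribed.
So OxaU is not produced.
KulU is produced constitutively and is active.
VelS is produced constitutively and is active.
With repressor KulU bound, *orvQ* is not transcribed.
So OrvQ is not produced.
With repressor MorT bound, *elnE* is not transcribed.

OFF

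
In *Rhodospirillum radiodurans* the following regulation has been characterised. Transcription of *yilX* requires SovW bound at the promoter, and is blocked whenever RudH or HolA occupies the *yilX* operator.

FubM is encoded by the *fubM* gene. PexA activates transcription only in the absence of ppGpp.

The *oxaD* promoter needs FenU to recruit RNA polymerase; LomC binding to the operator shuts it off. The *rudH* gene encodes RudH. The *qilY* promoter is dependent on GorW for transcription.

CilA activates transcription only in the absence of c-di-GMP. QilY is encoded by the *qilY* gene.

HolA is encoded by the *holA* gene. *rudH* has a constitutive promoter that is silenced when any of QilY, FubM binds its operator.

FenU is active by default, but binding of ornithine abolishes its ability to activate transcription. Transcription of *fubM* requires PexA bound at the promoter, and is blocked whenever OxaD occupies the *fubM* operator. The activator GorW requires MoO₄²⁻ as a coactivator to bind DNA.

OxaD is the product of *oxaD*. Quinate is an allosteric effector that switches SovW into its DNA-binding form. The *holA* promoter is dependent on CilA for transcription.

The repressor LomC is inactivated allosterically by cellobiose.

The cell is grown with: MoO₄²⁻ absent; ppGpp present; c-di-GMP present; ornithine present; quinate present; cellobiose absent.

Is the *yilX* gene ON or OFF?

MoO₄²⁻ is absent, so GorW is inactive.
Required activator GorW is absent, so *qilY* is not transcribed.
So QilY is not produced.
Cellobiose is absent, so LomC is active.
Ornithine is present, so FenU is inactive.
With repressor LomC bound, *oxaD* is not transcribed.
So OxaD is not produced.
ppGpp is present, so PexA is inactive.
Required activator PexA is absent, so *fubM* is not transcribed.
So FubM is not produced.
With no repressor bound, *rudH* is transcribed.
So RudH is produced and active.
c-di-GMP is present, so CilA is inactive.
Required activator CilA is absent, so *holA* is not transcribed.
So HolA is not produced.
Quinate is present, so SovW is active.
With repressor RudH bound, *yilX* is not transcribed.

OFF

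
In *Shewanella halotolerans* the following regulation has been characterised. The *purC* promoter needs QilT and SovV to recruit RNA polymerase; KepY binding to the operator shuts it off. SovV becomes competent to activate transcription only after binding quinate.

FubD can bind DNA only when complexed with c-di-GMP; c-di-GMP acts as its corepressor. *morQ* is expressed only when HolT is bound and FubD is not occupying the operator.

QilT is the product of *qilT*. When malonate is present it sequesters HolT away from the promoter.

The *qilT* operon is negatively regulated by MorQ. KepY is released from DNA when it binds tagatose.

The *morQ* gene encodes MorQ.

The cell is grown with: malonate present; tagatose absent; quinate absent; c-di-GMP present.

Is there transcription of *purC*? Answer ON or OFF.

OFF

Tagatose is absent, so KepY is active.
c-di-GMP is present, so FubD is active.
Malonate is present, so HolT is inactive.
With repressor FubD bound, *morQ* is not transcribed.
So MorQ is not produced.
With no repressor bound, *qilT* is transcribed.
So QilT is produced and active.
Quinate is absent, so SovV is inactive.
With repressor KepY bound, *purC* is not transcribed.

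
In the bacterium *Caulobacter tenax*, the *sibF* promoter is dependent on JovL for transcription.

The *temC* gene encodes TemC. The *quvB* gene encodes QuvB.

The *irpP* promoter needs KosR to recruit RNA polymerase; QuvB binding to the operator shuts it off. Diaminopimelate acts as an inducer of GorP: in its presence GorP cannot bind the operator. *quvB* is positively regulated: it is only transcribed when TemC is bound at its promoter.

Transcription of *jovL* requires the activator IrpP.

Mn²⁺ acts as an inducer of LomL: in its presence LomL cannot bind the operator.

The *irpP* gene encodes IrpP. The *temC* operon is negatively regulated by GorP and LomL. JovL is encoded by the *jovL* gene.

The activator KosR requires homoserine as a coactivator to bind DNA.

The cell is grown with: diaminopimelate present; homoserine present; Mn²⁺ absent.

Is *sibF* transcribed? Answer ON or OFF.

ON

Diaminopimelate is present, so GorP is inactive.
Mn²⁺ is absent, so LomL is active.
With repressor LomL bound, *temC* is not transcribed.
So TemC is not produced.
Required activator TemC is absent, so *quvB* is not transcribed.
So QuvB is not produced.
Homoserine is present, so KosR is active.
No repressor is bound and KosR is active, so *irpP* is transcribed.
So IrpP is produced and active.
No repressor is bound and IrpP is active, so *jovL* is transcribed.
So JovL is produced and active.
No repressor is bound and JovL is active, so *sibF* is transcribed.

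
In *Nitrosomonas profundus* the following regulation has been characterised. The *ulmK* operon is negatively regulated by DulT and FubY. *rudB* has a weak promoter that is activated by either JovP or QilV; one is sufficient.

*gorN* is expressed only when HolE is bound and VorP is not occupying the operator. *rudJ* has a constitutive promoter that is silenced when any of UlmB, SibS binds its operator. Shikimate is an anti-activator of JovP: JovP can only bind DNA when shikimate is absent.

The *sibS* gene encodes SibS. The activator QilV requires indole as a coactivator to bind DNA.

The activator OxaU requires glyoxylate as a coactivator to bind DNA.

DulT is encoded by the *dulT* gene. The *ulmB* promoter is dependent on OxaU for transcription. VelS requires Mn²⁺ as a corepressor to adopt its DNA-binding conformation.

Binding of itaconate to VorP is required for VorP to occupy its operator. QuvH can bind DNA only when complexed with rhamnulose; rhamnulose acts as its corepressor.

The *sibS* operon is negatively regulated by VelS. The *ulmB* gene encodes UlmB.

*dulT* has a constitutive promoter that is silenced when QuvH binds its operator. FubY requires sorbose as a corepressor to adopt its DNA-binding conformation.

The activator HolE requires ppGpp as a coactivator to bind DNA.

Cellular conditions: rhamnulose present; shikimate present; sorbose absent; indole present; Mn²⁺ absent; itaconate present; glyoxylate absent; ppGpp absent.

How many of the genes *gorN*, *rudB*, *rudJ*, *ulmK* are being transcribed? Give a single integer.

ppGpp is absent, so HolE is inactive.
Itaconate is present, so VorP is active.
With repressor VorP bound, *gorN* is not transcribed.
→ *gorN* is OFF.
Shikimate is present, so JovP is inactive.
Indole is present, so QilV is active.
Activator QilV is present, so *rudB* is transcribed.
→ *rudB* is ON.
Glyoxylate is absent, so OxaU is inactive.
Required activator OxaU is absent, so *ulmB* is not transcribed.
So UlmB is not produced.
Mn²⁺ is absent, so VelS is inactive.
With no repressor bound, *sibS* is transcribed.
So SibS is produced and active.
With repressor SibS bound, *rudJ* is not transcribed.
→ *rudJ* is OFF.
Rhamnulose is present, so QuvH is active.
With repressor QuvH bound, *dulT* is not transcribed.
So DulT is not produced.
Sorbose is absent, so FubY is inactive.
With no repressor bound, *ulmK* is transcribed.
→ *ulmK* is ON.
2 of the 4 genes are transcribed.

2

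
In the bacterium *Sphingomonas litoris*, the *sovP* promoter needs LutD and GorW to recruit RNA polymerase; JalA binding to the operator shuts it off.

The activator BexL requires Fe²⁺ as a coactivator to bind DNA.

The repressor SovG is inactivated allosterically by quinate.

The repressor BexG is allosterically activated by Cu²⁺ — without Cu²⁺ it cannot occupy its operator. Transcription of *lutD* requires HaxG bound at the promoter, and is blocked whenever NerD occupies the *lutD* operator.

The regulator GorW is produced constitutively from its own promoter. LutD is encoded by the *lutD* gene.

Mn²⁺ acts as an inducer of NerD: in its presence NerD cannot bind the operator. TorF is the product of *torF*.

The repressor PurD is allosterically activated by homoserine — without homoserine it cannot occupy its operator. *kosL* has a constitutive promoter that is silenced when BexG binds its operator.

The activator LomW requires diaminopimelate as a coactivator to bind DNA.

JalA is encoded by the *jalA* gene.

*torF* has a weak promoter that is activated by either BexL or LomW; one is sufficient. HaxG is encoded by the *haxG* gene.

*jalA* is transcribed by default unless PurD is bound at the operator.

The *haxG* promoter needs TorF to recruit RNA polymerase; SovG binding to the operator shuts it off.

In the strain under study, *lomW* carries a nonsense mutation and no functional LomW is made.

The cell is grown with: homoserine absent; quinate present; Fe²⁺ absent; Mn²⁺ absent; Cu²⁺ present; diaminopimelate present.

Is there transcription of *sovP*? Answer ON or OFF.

Mn²⁺ is absent, so NerD is active.
Quinate is present, so SovG is inactive.
Fe²⁺ is absent, so BexL is inactive.
LomW is non-functional in this strain, so it has no effect.
No activator is available at the *torF* promoter, so *torF* is not transcribed.
So TorF is not produced.
Required activator TorF is absent, so *haxG* is not transcribed.
So HaxG is not produced.
With repressor NerD bound, *lutD* is not transcribed.
So LutD is not produced.
GorW is produced constitutively and is active.
Homoserine is absent, so PurD is inactive.
With no repressor bound, *jalA* is transcribed.
So JalA is produced and active.
With repressor JalA bound, *sovP* is not transcribed.

OFF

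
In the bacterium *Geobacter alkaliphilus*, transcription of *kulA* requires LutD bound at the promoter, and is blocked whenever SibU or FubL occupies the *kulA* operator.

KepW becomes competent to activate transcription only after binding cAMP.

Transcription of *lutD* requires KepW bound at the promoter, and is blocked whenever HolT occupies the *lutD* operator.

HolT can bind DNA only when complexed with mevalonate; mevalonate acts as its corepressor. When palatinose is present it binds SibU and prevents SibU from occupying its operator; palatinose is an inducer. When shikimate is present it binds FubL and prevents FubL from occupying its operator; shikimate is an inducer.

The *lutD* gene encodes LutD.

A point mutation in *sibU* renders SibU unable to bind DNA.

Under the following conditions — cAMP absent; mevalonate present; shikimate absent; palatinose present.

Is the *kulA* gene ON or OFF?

OFF

SibU is non-functional in this strain, so it has no effect.
Shikimate is absent, so FubL is active.
cAMP is absent, so KepW is inactive.
Mevalonate is present, so HolT is active.
With repressor HolT bound, *lutD* is not transcribed.
So LutD is not produced.
With repressor FubL bound, *kulA* is not transcribed.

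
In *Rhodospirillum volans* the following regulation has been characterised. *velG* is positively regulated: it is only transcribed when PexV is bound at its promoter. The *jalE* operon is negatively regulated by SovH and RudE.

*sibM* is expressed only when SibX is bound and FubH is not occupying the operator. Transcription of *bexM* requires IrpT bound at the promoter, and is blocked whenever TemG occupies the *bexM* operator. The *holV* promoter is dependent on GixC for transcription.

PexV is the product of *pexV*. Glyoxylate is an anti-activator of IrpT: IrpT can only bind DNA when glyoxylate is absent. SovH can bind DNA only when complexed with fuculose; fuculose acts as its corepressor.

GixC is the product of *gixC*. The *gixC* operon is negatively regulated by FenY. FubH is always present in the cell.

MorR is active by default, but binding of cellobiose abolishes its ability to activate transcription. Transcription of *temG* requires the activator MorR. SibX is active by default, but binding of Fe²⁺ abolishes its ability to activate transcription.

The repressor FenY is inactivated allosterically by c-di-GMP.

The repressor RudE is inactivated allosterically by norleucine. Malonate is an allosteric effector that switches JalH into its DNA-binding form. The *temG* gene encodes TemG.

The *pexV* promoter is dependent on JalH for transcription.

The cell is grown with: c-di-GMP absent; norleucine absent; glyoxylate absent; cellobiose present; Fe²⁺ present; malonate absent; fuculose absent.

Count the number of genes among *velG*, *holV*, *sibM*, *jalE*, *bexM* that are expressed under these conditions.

1

Malonate is absent, so JalH is inactive.
Required activator JalH is absent, so *pexV* is not transcribed.
So PexV is not produced.
Required activator PexV is absent, so *velG* is not transcribed.
→ *velG* is OFF.
c-di-GMP is absent, so FenY is active.
With repressor FenY bound, *gixC* is not transcribed.
So GixC is not produced.
Required activator GixC is absent, so *holV* is not transcribed.
→ *holV* is OFF.
Fe²⁺ is present, so SibX is inactive.
FubH is produced constitutively and is active.
With repressor FubH bound, *sibM* is not transcribed.
→ *sibM* is OFF.
Fuculose is absent, so SovH is inactive.
Norleucine is absent, so RudE is active.
With repressor RudE bound, *jalE* is not transcribed.
→ *jalE* is OFF.
Glyoxylate is absent, so IrpT is active.
Cellobiose is present, so MorR is inactive.
Required activator MorR is absent, so *temG* is not transcribed.
So TemG is not produced.
No repressor is bound and IrpT is active, so *bexM* is transcribed.
→ *bexM* is ON.
1 of the 5 genes is transcribed.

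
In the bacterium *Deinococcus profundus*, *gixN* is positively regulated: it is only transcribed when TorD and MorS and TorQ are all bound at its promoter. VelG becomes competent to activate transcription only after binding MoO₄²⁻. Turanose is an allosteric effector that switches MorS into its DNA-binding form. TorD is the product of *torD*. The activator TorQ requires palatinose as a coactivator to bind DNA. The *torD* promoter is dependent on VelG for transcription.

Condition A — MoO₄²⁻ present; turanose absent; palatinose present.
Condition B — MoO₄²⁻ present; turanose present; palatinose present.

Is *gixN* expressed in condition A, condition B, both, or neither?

Condition A:
MoO₄²⁻ is present, so VelG is active.
No repressor is bound and VelG is active, so *torD* is transcribed.
So TorD is produced and active.
Turanose is absent, so MorS is inactive.
Palatinose is present, so TorQ is active.
Required activator MorS is absent, so *gixN* is not transcribed.
→ *gixN* is OFF in A.
Condition B:
MoO₄²⁻ is present, so VelG is active.
No repressor is bound and VelG is active, so *torD* is transcribed.
So TorD is produced and active.
Turanose is present, so MorS is active.
Palatinose is present, so TorQ is active.
No repressor is bound and TorD and MorS and TorQ are active, so *gixN* is transcribed.
→ *gixN* is ON in B.

B only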